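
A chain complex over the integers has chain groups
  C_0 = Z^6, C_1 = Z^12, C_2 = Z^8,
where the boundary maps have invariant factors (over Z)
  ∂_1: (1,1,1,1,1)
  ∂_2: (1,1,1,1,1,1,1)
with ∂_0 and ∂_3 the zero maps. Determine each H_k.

H_0: b_0 = 6 − 0 − 5 = 1; torsion from ∂_1 factors > 1: none. So H_0 = Z.
H_1: b_1 = 12 − 5 − 7 = 0; torsion from ∂_2 factors > 1: none. So H_1 = 0.
H_2: b_2 = 8 − 7 − 0 = 1; torsion from ∂_3 factors > 1: none. So H_2 = Z.

H_0 = Z,  H_1 = 0,  H_2 = Z.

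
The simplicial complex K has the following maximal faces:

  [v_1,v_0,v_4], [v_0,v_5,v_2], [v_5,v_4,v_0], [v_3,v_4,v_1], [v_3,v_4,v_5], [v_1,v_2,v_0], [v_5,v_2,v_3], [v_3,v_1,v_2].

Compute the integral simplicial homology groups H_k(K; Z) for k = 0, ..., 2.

K has 6 vertices, 12 edges, 8 triangles.
rank ∂_0 = 0, rank ∂_1 = 5 ⇒ b_0 = 6 − 0 − 5 = 1; all invariant factors of ∂_1 are 1 so no torsion. So H_0 ≅ Z.
rank ∂_1 = 5, rank ∂_2 = 7 ⇒ b_1 = 12 − 5 − 7 = 0; all invariant factors of ∂_2 are 1 so no torsion. So H_1 ≅ 0.
rank ∂_2 = 7, rank ∂_3 = 0 ⇒ b_2 = 8 − 7 − 0 = 1. So H_2 ≅ Z.

H_0 = Z,  H_1 = 0,  H_2 = Z.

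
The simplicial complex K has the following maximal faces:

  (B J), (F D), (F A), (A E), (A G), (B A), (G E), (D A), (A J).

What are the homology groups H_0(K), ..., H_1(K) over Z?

H_0 ≅ Z,  H_1 ≅ Z^3.

Fix the vertex order A < B < D < E < F < G < J and write every simplex with vertices in increasing order. Then dim K = 1 and the simplices of K are:

  0-simplices (7): A, B, D, E, F, G, J
  1-simplices (9): AB, AD, AE, AF, AG, AJ, BJ, DF, EG

so the chain groups are C_0 ≅ Z^7, C_1 ≅ Z^9.

∂_1: C_1 → C_0 sends each edge [p,q] (with p < q) to q − p.
As a 7×9 matrix over Z this has rank 6, with invariant factors (1,1,1,1,1,1).

From H_k ≅ ker(∂_k) / im(∂_{k+1}) we obtain:

  H_0: rank C_0 − rank ∂_1 = 7 − 6 = 1, and the invariant factors of ∂_1 are all 1, so H_0 ≅ Z.
  H_1: rank ker ∂_1 − rank ∂_2 = (9 − 6) − 0 = 3, and there is no ∂_2, so H_1 ≅ Z^3.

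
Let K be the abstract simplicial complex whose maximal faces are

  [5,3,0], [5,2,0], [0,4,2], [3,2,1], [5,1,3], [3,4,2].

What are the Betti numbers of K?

b_0 = 1, b_1 = 1, b_2 = 0.

Take the total order 0 < 1 < 2 < 3 < 4 < 5 on the vertex set. Then K (dimension 2) consists of the simplices:

  0-simplices (6): [0], [1], [2], [3], [4], [5]
  1-simplices (12): [0,2], [0,3], [0,4], [0,5], [1,2], [1,3], [1,5], [2,3], [2,4], [2,5], [3,4], [3,5]
  2-simplices (6): [0,2,4], [0,2,5], [0,3,5], [1,2,3], [1,3,5], [2,3,4]

Hence C_0 ≅ Z^6, C_1 ≅ Z^12, C_2 ≅ Z^6.

Boundary ∂_1: C_1 → C_0 is given by ∂[p,q] = [q] − [p]. For instance
  ∂[2,4] = [4] − [2].
As a 6×12 matrix over Z this has rank 5, with invariant factors (1,1,1,1,1).

The boundary map ∂_2: C_2 → C_1 maps a triangle to the signed sum of its edges. For instance
  ∂[0,3,5] = [3,5] − [0,5] + [0,3],
  ∂[1,3,5] = [3,5] − [1,5] + [1,3].
The 12×6 boundary matrix has rank 6 and Smith normal form diag(1,1,1,1,1,1).

Computing H_k = (kernel of ∂_k) / (image of ∂_{k+1}):

  H_0: rank C_0 − rank ∂_1 = 6 − 5 = 1, and the invariant factors of ∂_1 are all 1, so H_0 ≅ Z.
  H_1: rank ker ∂_1 − rank ∂_2 = (12 − 5) − 6 = 1, and the invariant factors of ∂_2 are all 1, so H_1 ≅ Z.
  H_2: rank ker ∂_2 − rank ∂_3 = (6 − 6) − 0 = 0, and there is no ∂_3, so H_2 ≅ 0.

As a check, the Euler characteristic is 6 − 12 + 6 = 0, which agrees with 1 − 1 + 0 = 0.
(K is a triangulation of the cylinder S^1 x I.)

Hence the Betti numbers are b_0 = 1, b_1 = 1, b_2 = 0.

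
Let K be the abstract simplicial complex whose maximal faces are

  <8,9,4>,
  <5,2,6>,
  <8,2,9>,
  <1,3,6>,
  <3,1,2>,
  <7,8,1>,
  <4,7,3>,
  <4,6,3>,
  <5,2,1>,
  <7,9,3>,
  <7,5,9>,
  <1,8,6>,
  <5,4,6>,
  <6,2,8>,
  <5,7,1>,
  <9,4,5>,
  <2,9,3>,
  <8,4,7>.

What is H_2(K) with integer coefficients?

H_2 ≅ 0.

Order the vertices as 1 < 2 < 3 < 4 < 5 < 6 < 7 < 8 < 9. Listing each simplex with vertices in this order, K has dimension 2 with simplices:

  0-simplices (9): [1], [2], [3], [4], [5], [6], [7], [8], [9]
  1-simplices (27): (27 of them)
  2-simplices (18): [1,2,3], [1,2,5], [1,3,6], [1,5,7], [1,6,8], [1,7,8], [2,3,9], [2,5,6], [2,6,8], [2,8,9], [3,4,6], [3,4,7], [3,7,9], [4,5,6], [4,5,9], [4,7,8], [4,8,9], [5,7,9]

Hence C_0 ≅ Z^9, C_1 ≅ Z^27, C_2 ≅ Z^18.

∂_1: C_1 → C_0 sends each edge [p,q] (with p < q) to q − p. For instance
  ∂[6,8] = [8] − [6].
As a 9×27 matrix over Z this has rank 8, with invariant factors (1,1,1,1,1,1,1,1).

∂_2: C_2 → C_1 acts by ∂[p,q,r] = [q,r] − [p,r] + [p,q]. For instance
  ∂[1,7,8] = [7,8] − [1,8] + [1,7],
  ∂[4,7,8] = [7,8] − [4,8] + [4,7].
This gives a 27×18 integer matrix of rank 18; reducing to Smith normal form yields diagonal entries (1,1,1,1,1,1,1,1,1,1,1,1,1,1,1,1,1,2).

Computing H_k = (kernel of ∂_k) / (image of ∂_{k+1}):

  H_2: rank ker ∂_2 − rank ∂_3 = (18 − 18) − 0 = 0, and there is no ∂_3, so H_2 = 0.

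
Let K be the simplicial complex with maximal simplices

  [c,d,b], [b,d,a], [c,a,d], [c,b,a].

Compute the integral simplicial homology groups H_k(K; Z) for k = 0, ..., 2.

H_0 = Z,  H_1 = 0,  H_2 = Z.

Take the total order a < b < c < d on the vertex set. Then K (dimension 2) consists of the simplices:

  0-simplices (4): a, b, c, d
  1-simplices (6): ab, ac, ad, bc, bd, cd
  2-simplices (4): abc, abd, acd, bcd

Hence C_0 ≅ Z^4, C_1 ≅ Z^6, C_2 ≅ Z^4.

The boundary map ∂_1: C_1 → C_0 is given by ∂[p,q] = [q] − [p].
The 4×6 boundary matrix has rank 3 and Smith normal form diag(1,1,1).

Boundary ∂_2: C_2 → C_1 sends each 2-simplex [p,q,r] to [q,r] − [p,r] + [p,q]. For instance
  ∂abc = bc − ac + ab,
  ∂bcd = cd − bd + bc.
As a 6×4 matrix over Z this has rank 3, with invariant factors (1,1,1).

From H_k ≅ ker(∂_k) / im(∂_{k+1}) we obtain:

  H_0: rank C_0 − rank ∂_1 = 4 − 3 = 1, and the invariant factors of ∂_1 are all 1, so H_0 ≅ Z.
  H_1: rank ker ∂_1 − rank ∂_2 = (6 − 3) − 3 = 0, and the invariant factors of ∂_2 are all 1, so H_1 ≅ 0.
  H_2: rank ker ∂_2 − rank ∂_3 = (4 − 3) − 0 = 1, and there is no ∂_3, so H_2 ≅ Z.

As a check, the Euler characteristic is 4 − 6 + 4 = 2, which agrees with 1 − 0 + 1 = 2.
(K is a triangulation of the 2-sphere S^2.)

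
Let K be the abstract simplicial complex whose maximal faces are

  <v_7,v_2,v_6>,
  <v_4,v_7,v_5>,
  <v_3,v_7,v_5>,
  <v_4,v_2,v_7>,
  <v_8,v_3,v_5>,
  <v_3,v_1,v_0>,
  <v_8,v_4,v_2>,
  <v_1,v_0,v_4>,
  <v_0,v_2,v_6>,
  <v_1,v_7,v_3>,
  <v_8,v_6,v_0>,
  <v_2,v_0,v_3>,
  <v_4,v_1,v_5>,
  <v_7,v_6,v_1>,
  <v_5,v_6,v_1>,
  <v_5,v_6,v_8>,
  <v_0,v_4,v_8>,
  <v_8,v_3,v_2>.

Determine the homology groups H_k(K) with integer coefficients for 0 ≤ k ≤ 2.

We work with the vertex ordering v_0 < v_1 < v_2 < v_3 < v_4 < v_5 < v_6 < v_7 < v_8. The simplices of K, each written with vertices in increasing order, are:

  0-simplices (9): [v_0], [v_1], [v_2], [v_3], [v_4], [v_5], [v_6], [v_7], [v_8]
  1-simplices (27): (27 of them)
  2-simplices (18): (18 of them)

Hence C_0 ≅ Z^9, C_1 ≅ Z^27, C_2 ≅ Z^18.

The boundary map ∂_1: C_1 → C_0 is given by ∂[p,q] = [q] − [p].
This gives a 9×27 integer matrix of rank 8; reducing to Smith normal form yields diagonal entries (1,1,1,1,1,1,1,1).

The boundary map ∂_2: C_2 → C_1 maps a triangle to the signed sum of its edges. For instance
  ∂[v_1,v_6,v_7] = [v_6,v_7] − [v_1,v_7] + [v_1,v_6],
  ∂[v_0,v_4,v_8] = [v_4,v_8] − [v_0,v_8] + [v_0,v_4].
The 27×18 boundary matrix has rank 18 and Smith normal form diag(1,1,1,1,1,1,1,1,1,1,1,1,1,1,1,1,1,2).

Computing H_k = (kernel of ∂_k) / (image of ∂_{k+1}):

  H_0: rank C_0 − rank ∂_1 = 9 − 8 = 1, and the invariant factors of ∂_1 are all 1, so H_0 ≅ Z.
  H_1: rank ker ∂_1 − rank ∂_2 = (27 − 8) − 18 = 1, and ∂_2 has invariant factor 2 > 1, so H_1 ≅ Z ⊕ Z/2.
  H_2: rank ker ∂_2 − rank ∂_3 = (18 − 18) − 0 = 0, and there is no ∂_3, so H_2 ≅ 0.

As a check, the Euler characteristic is 9 − 27 + 18 = 0, which agrees with 1 − 1 + 0 = 0.
(K is a triangulation of the Klein bottle.)

H_0 ≅ Z,  H_1 ≅ Z ⊕ Z/2,  H_2 = 0.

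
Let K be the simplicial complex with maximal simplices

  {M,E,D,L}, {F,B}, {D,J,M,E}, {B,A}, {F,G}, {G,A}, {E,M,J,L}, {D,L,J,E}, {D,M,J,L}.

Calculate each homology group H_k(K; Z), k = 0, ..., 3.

We work with the vertex ordering A < B < D < E < F < G < J < L < M. The simplices of K, each written with vertices in increasing order, are:

  0-simplices (9): A, B, D, E, F, G, J, L, M
  1-simplices (14): AB, AG, BF, DE, DJ, DL, DM, EJ, EL, EM, FG, JL, JM, LM
  2-simplices (10): DEJ, DEL, DEM, DJL, DJM, DLM, EJL, EJM, ELM, JLM
  3-simplices (5): DEJL, DEJM, DELM, DJLM, EJLM

giving chain groups C_0 ≅ Z^9, C_1 ≅ Z^14, C_2 ≅ Z^10, C_3 ≅ Z^5.

∂_1: C_1 → C_0 sends each edge [p,q] (with p < q) to q − p.
The 9×14 boundary matrix has rank 7 and Smith normal form diag(1,1,1,1,1,1,1).

Boundary ∂_2: C_2 → C_1 maps a triangle to the signed sum of its edges. For instance
  ∂DEL = EL − DL + DE,
  ∂JLM = LM − JM + JL.
As a 14×10 matrix over Z this has rank 6, with invariant factors (1,1,1,1,1,1).

The boundary map ∂_3: C_3 → C_2 sends each 3-simplex σ to the alternating sum Σ_i (−1)^i (σ with its i-th vertex removed). For instance
  ∂DEJL = EJL − DJL + DEL − DEJ,
  ∂DEJM = EJM − DJM + DEM − DEJ.
The resulting 10×5 matrix has rank 4, and its Smith normal form has invariant factors (1,1,1,1).

From H_k ≅ ker(∂_k) / im(∂_{k+1}) we obtain:

  H_0: rank C_0 − rank ∂_1 = 9 − 7 = 2, and the invariant factors of ∂_1 are all 1, so H_0 ≅ Z^2.
  H_1: rank ker ∂_1 − rank ∂_2 = (14 − 7) − 6 = 1, and the invariant factors of ∂_2 are all 1, so H_1 ≅ Z.
  H_2: rank ker ∂_2 − rank ∂_3 = (10 − 6) − 4 = 0, and the invariant factors of ∂_3 are all 1, so H_2 ≅ 0.
  H_3: rank ker ∂_3 − rank ∂_4 = (5 − 4) − 0 = 1, and there is no ∂_4, so H_3 ≅ Z.

H_0 ≅ Z^2,  H_1 ≅ Z,  H_2 = 0,  H_3 ≅ Z.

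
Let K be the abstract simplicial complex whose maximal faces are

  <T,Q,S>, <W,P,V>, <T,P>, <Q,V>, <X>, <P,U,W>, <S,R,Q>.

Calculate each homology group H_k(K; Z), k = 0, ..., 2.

K has 9 vertices, 12 edges, 4 triangles.
rank ∂_0 = 0, rank ∂_1 = 7 ⇒ b_0 = 9 − 0 − 7 = 2; all invariant factors of ∂_1 are 1 so no torsion. So H_0 = Z^2.
rank ∂_1 = 7, rank ∂_2 = 4 ⇒ b_1 = 12 − 7 − 4 = 1; all invariant factors of ∂_2 are 1 so no torsion. So H_1 = Z.
rank ∂_2 = 4, rank ∂_3 = 0 ⇒ b_2 = 4 − 4 − 0 = 0. So H_2 = 0.

H_0 = Z^2,  H_1 = Z,  H_2 = 0.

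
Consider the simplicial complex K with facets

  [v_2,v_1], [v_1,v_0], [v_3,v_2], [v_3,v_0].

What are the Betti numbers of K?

We work with the vertex ordering v_0 < v_1 < v_2 < v_3. The simplices of K, each written with vertices in increasing order, are:

  0-simplices (4): [v_0], [v_1], [v_2], [v_3]
  1-simplices (4): [v_0,v_1], [v_0,v_3], [v_1,v_2], [v_2,v_3]

so the chain groups are C_0 ≅ Z^4, C_1 ≅ Z^4.

∂_1: C_1 → C_0 maps an edge to its endpoints' difference, ∂[p,q] = q − p.
The 4×4 boundary matrix has rank 3 and Smith normal form diag(1,1,1).

From H_k ≅ ker(∂_k) / im(∂_{k+1}) we obtain:

  H_0: rank C_0 − rank ∂_1 = 4 − 3 = 1, and the invariant factors of ∂_1 are all 1, so H_0 = Z.
  H_1: rank ker ∂_1 − rank ∂_2 = (4 − 3) − 0 = 1, and there is no ∂_2, so H_1 = Z.

As a check, the Euler characteristic is 4 − 4 = 0, which agrees with 1 − 1 = 0.

Hence the Betti numbers are b_0 = 1, b_1 = 1.

b_0 = 1, b_1 = 1.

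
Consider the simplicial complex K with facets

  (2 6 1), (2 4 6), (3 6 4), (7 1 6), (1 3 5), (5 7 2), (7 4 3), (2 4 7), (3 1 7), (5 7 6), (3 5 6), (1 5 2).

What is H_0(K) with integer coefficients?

Take the total order 1 < 2 < 3 < 4 < 5 < 6 < 7 on the vertex set. Then K (dimension 2) consists of the simplices:

  0-simplices (7): [1], [2], [3], [4], [5], [6], [7]
  1-simplices (18): [1,2], [1,3], [1,5], [1,6], [1,7], [2,4], [2,5], [2,6], [2,7], [3,4], [3,5], [3,6], [3,7], [4,6], [4,7], [5,6], [5,7], [6,7]
  2-simplices (12): [1,2,5], [1,2,6], [1,3,5], [1,3,7], [1,6,7], [2,4,6], [2,4,7], [2,5,7], [3,4,6], [3,4,7], [3,5,6], [5,6,7]

Hence C_0 ≅ Z^7, C_1 ≅ Z^18, C_2 ≅ Z^12.

∂_1: C_1 → C_0 maps an edge to its endpoints' difference, ∂[p,q] = q − p. For instance
  ∂[6,7] = [7] − [6].
The resulting 7×18 matrix has rank 6, and its Smith normal form has invariant factors (1,1,1,1,1,1).

The boundary map ∂_2: C_2 → C_1 sends each 2-simplex [p,q,r] to [q,r] − [p,r] + [p,q]. For instance
  ∂[5,6,7] = [6,7] − [5,7] + [5,6],
  ∂[2,4,7] = [4,7] − [2,7] + [2,4].
The 18×12 boundary matrix has rank 12 and Smith normal form diag(1,1,1,1,1,1,1,1,1,1,1,2).

Now H_k = ker ∂_k / im ∂_{k+1}, so:

  H_0: rank C_0 − rank ∂_1 = 7 − 6 = 1, and the invariant factors of ∂_1 are all 1, so H_0 ≅ Z.

H_0 ≅ Z.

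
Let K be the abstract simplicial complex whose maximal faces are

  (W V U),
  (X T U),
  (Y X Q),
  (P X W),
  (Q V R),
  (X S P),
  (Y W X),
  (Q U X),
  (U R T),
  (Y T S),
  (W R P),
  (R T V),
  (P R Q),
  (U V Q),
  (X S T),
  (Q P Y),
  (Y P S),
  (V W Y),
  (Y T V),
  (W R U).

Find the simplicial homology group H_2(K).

We work with the vertex ordering P < Q < R < S < T < U < V < W < X < Y. The simplices of K, each written with vertices in increasing order, are:

  0-simplices (10): P, Q, R, S, T, U, V, W, X, Y
  1-simplices (30): PQ, PR, PS, PW, PX, PY, QR, QU, QV, QX, QY, RT, RU, RV, RW, ST, SX, SY, TU, TV, TX, TY, UV, UW, UX, VW, VY, WX, WY, XY
  2-simplices (20): PQR, PQY, PRW, PSX, PSY, PWX, QRV, QUV, QUX, QXY, RTU, RTV, RUW, STX, STY, TUX, TVY, UVW, VWY, WXY

Hence C_0 ≅ Z^10, C_1 ≅ Z^30, C_2 ≅ Z^20.

Boundary ∂_1: C_1 → C_0 maps an edge to its endpoints' difference, ∂[p,q] = q − p. For instance
  ∂QY = Y − Q.
This gives a 10×30 integer matrix of rank 9; reducing to Smith normal form yields diagonal entries (1,1,1,1,1,1,1,1,1).

The boundary map ∂_2: C_2 → C_1 acts by ∂[p,q,r] = [q,r] − [p,r] + [p,q]. For instance
  ∂WXY = XY − WY + WX,
  ∂STX = TX − SX + ST.
This gives a 30×20 integer matrix of rank 20; reducing to Smith normal form yields diagonal entries (1,1,1,1,1,1,1,1,1,1,1,1,1,1,1,1,1,1,1,2).

Computing H_k = (kernel of ∂_k) / (image of ∂_{k+1}):

  H_2: rank ker ∂_2 − rank ∂_3 = (20 − 20) − 0 = 0, and there is no ∂_3, so H_2 ≅ 0.

H_2 ≅ 0.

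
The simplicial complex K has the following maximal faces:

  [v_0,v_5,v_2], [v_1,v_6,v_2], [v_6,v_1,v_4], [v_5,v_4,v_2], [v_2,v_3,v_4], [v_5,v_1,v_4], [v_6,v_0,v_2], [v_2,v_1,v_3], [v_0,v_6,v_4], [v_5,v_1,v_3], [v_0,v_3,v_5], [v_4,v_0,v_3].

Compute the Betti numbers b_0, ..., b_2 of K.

b_0 = 1, b_1 = 0, b_2 = 0.

Fix the vertex order v_0 < v_1 < v_2 < v_3 < v_4 < v_5 < v_6 and write every simplex with vertices in increasing order. Then dim K = 2 and the simplices of K are:

  0-simplices (7): [v_0], [v_1], [v_2], [v_3], [v_4], [v_5], [v_6]
  1-simplices (18): (18 of them)
  2-simplices (12): (12 of them)

Hence C_0 ≅ Z^7, C_1 ≅ Z^18, C_2 ≅ Z^12.

The boundary map ∂_1: C_1 → C_0 sends each edge [p,q] (with p < q) to q − p. For instance
  ∂[v_1,v_5] = [v_5] − [v_1].
The 7×18 boundary matrix has rank 6 and Smith normal form diag(1,1,1,1,1,1).

∂_2: C_2 → C_1 maps a triangle to the signed sum of its edges. For instance
  ∂[v_1,v_2,v_6] = [v_2,v_6] − [v_1,v_6] + [v_1,v_2],
  ∂[v_1,v_4,v_6] = [v_4,v_6] − [v_1,v_6] + [v_1,v_4].
This gives a 18×12 integer matrix of rank 12; reducing to Smith normal form yields diagonal entries (1,1,1,1,1,1,1,1,1,1,1,2).

Reading off H_k = ker ∂_k / im ∂_{k+1}:

  H_0: rank C_0 − rank ∂_1 = 7 − 6 = 1, and the invariant factors of ∂_1 are all 1, so H_0 ≅ Z.
  H_1: rank ker ∂_1 − rank ∂_2 = (18 − 6) − 12 = 0, and ∂_2 has invariant factor 2 > 1, so H_1 ≅ Z_2.
  H_2: rank ker ∂_2 − rank ∂_3 = (12 − 12) − 0 = 0, and there is no ∂_3, so H_2 ≅ 0.

(K is a triangulation of the real projective plane RP^2.)

Hence the Betti numbers are b_0 = 1, b_1 = 0, b_2 = 0.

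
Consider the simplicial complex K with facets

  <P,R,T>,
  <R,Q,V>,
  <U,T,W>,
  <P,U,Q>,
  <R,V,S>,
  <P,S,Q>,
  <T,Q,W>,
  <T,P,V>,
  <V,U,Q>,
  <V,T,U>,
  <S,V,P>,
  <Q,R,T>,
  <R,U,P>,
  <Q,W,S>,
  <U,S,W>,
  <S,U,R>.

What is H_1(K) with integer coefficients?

Order the vertices as P < Q < R < S < T < U < V < W. Listing each simplex with vertices in this order, K has dimension 2 with simplices:

  0-simplices (8): P, Q, R, S, T, U, V, W
  1-simplices (24): PQ, PR, PS, PT, PU, PV, QR, QS, QT, QU, QV, QW, RS, RT, RU, RV, SU, SV, SW, TU, TV, TW, UV, UW
  2-simplices (16): PQS, PQU, PRT, PRU, PSV, PTV, QRT, QRV, QSW, QTW, QUV, RSU, RSV, SUW, TUV, TUW

so the chain groups are C_0 ≅ Z^8, C_1 ≅ Z^24, C_2 ≅ Z^16.

The boundary map ∂_1: C_1 → C_0 sends each edge [p,q] (with p < q) to q − p.
The 8×24 boundary matrix has rank 7 and Smith normal form diag(1,1,1,1,1,1,1).

∂_2: C_2 → C_1 acts by ∂[p,q,r] = [q,r] − [p,r] + [p,q]. For instance
  ∂QSW = SW − QW + QS,
  ∂TUV = UV − TV + TU.
The resulting 24×16 matrix has rank 15, and its Smith normal form has invariant factors (1,1,1,1,1,1,1,1,1,1,1,1,1,1,1).

Reading off H_k = ker ∂_k / im ∂_{k+1}:

  H_1: rank ker ∂_1 − rank ∂_2 = (24 − 7) − 15 = 2, and the invariant factors of ∂_2 are all 1, so H_1 = Z^2.

H_1 ≅ Z^2.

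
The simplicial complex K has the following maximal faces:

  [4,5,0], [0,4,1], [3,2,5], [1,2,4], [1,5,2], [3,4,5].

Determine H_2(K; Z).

H_2 = 0.

K has 6 vertices, 12 edges, 6 triangles.
rank ∂_2 = 6, rank ∂_3 = 0 ⇒ b_2 = 6 − 6 − 0 = 0. So H_2 ≅ 0.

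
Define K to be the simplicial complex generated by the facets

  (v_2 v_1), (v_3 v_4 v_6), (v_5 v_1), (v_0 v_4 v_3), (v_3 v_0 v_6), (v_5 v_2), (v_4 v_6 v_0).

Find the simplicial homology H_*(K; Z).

H_0 ≅ Z^2,  H_1 ≅ Z,  H_2 ≅ Z.

Order the vertices as v_0 < v_1 < v_2 < v_3 < v_4 < v_5 < v_6. Listing each simplex with vertices in this order, K has dimension 2 with simplices:

  0-simplices (7): [v_0], [v_1], [v_2], [v_3], [v_4], [v_5], [v_6]
  1-simplices (9): [v_0,v_3], [v_0,v_4], [v_0,v_6], [v_1,v_2], [v_1,v_5], [v_2,v_5], [v_3,v_4], [v_3,v_6], [v_4,v_6]
  2-simplices (4): [v_0,v_3,v_4], [v_0,v_3,v_6], [v_0,v_4,v_6], [v_3,v_4,v_6]

Hence C_0 ≅ Z^7, C_1 ≅ Z^9, C_2 ≅ Z^4.

Boundary ∂_1: C_1 → C_0 is given by ∂[p,q] = [q] − [p].
The 7×9 boundary matrix has rank 5 and Smith normal form diag(1,1,1,1,1).

The boundary map ∂_2: C_2 → C_1 sends each 2-simplex [p,q,r] to [q,r] − [p,r] + [p,q]. For instance
  ∂[v_3,v_4,v_6] = [v_4,v_6] − [v_3,v_6] + [v_3,v_4],
  ∂[v_0,v_3,v_6] = [v_3,v_6] − [v_0,v_6] + [v_0,v_3].
The resulting 9×4 matrix has rank 3, and its Smith normal form has invariant factors (1,1,1).

From H_k ≅ ker(∂_k) / im(∂_{k+1}) we obtain:

  H_0: rank C_0 − rank ∂_1 = 7 − 5 = 2, and the invariant factors of ∂_1 are all 1, so H_0 = Z^2.
  H_1: rank ker ∂_1 − rank ∂_2 = (9 − 5) − 3 = 1, and the invariant factors of ∂_2 are all 1, so H_1 = Z.
  H_2: rank ker ∂_2 − rank ∂_3 = (4 − 3) − 0 = 1, and there is no ∂_3, so H_2 = Z.

As a check, the Euler characteristic is 7 − 9 + 4 = 2, which agrees with 2 − 1 + 1 = 2.
(K is a triangulation of the disjoint union of the 2-sphere S^2 and the circle S^1.)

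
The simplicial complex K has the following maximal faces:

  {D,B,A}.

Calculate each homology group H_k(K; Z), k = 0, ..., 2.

H_0 ≅ Z,  H_1 = 0,  H_2 = 0.

K has 3 vertices, 3 edges, 1 triangle.
rank ∂_0 = 0, rank ∂_1 = 2 ⇒ b_0 = 3 − 0 − 2 = 1; all invariant factors of ∂_1 are 1 so no torsion. So H_0 = Z.
rank ∂_1 = 2, rank ∂_2 = 1 ⇒ b_1 = 3 − 2 − 1 = 0; all invariant factors of ∂_2 are 1 so no torsion. So H_1 = 0.
rank ∂_2 = 1, rank ∂_3 = 0 ⇒ b_2 = 1 − 1 − 0 = 0. So H_2 = 0.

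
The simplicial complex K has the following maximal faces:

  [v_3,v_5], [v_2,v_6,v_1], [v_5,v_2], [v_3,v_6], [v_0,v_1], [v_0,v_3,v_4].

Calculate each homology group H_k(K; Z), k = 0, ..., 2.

H_0 = Z,  H_1 = Z^2,  H_2 = 0.

Order the vertices as v_0 < v_1 < v_2 < v_3 < v_4 < v_5 < v_6. Listing each simplex with vertices in this order, K has dimension 2 with simplices:

  0-simplices (7): [v_0], [v_1], [v_2], [v_3], [v_4], [v_5], [v_6]
  1-simplices (10): [v_0,v_1], [v_0,v_3], [v_0,v_4], [v_1,v_2], [v_1,v_6], [v_2,v_5], [v_2,v_6], [v_3,v_4], [v_3,v_5], [v_3,v_6]
  2-simplices (2): [v_0,v_3,v_4], [v_1,v_2,v_6]

giving chain groups C_0 ≅ Z^7, C_1 ≅ Z^10, C_2 ≅ Z^2.

Boundary ∂_1: C_1 → C_0 maps an edge to its endpoints' difference, ∂[p,q] = q − p. For instance
  ∂[v_0,v_3] = [v_3] − [v_0].
As a 7×10 matrix over Z this has rank 6, with invariant factors (1,1,1,1,1,1).

Boundary ∂_2: C_2 → C_1 maps a triangle to the signed sum of its edges. For instance
  ∂[v_1,v_2,v_6] = [v_2,v_6] − [v_1,v_6] + [v_1,v_2],
  ∂[v_0,v_3,v_4] = [v_3,v_4] − [v_0,v_4] + [v_0,v_3].
The 10×2 boundary matrix has rank 2 and Smith normal form diag(1,1).

Computing H_k = (kernel of ∂_k) / (image of ∂_{k+1}):

  H_0: rank C_0 − rank ∂_1 = 7 − 6 = 1, and the invariant factors of ∂_1 are all 1, so H_0 ≅ Z.
  H_1: rank ker ∂_1 − rank ∂_2 = (10 − 6) − 2 = 2, and the invariant factors of ∂_2 are all 1, so H_1 ≅ Z^2.
  H_2: rank ker ∂_2 − rank ∂_3 = (2 − 2) − 0 = 0, and there is no ∂_3, so H_2 ≅ 0.

As a check, the Euler characteristic is 7 − 10 + 2 = -1, which agrees with 1 − 2 + 0 = -1.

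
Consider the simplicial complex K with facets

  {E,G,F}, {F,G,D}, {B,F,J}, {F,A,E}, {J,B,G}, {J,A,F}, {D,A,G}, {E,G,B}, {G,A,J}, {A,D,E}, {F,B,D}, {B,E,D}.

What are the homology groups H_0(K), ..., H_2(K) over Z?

H_0 = Z,  H_1 = Z/2Z,  H_2 = 0.

Order the vertices as A < B < D < E < F < G < J. Listing each simplex with vertices in this order, K has dimension 2 with simplices:

  0-simplices (7): A, B, D, E, F, G, J
  1-simplices (18): AD, AE, AF, AG, AJ, BD, BE, BF, BG, BJ, DE, DF, DG, EF, EG, FG, FJ, GJ
  2-simplices (12): ADE, ADG, AEF, AFJ, AGJ, BDE, BDF, BEG, BFJ, BGJ, DFG, EFG

Hence C_0 ≅ Z^7, C_1 ≅ Z^18, C_2 ≅ Z^12.

The boundary map ∂_1: C_1 → C_0 is given by ∂[p,q] = [q] − [p]. For instance
  ∂AF = F − A.
The 7×18 boundary matrix has rank 6 and Smith normal form diag(1,1,1,1,1,1).

∂_2: C_2 → C_1 sends each 2-simplex [p,q,r] to [q,r] − [p,r] + [p,q]. For instance
  ∂ADE = DE − AE + AD,
  ∂AEF = EF − AF + AE.
As a 18×12 matrix over Z this has rank 12, with invariant factors (1,1,1,1,1,1,1,1,1,1,1,2).

Reading off H_k = ker ∂_k / im ∂_{k+1}:

  H_0: rank C_0 − rank ∂_1 = 7 − 6 = 1, and the invariant factors of ∂_1 are all 1, so H_0 ≅ Z.
  H_1: rank ker ∂_1 − rank ∂_2 = (18 − 6) − 12 = 0, and ∂_2 has invariant factor 2 > 1, so H_1 ≅ Z/2Z.
  H_2: rank ker ∂_2 − rank ∂_3 = (12 − 12) − 0 = 0, and there is no ∂_3, so H_2 ≅ 0.

(K is a triangulation of the real projective plane RP^2.)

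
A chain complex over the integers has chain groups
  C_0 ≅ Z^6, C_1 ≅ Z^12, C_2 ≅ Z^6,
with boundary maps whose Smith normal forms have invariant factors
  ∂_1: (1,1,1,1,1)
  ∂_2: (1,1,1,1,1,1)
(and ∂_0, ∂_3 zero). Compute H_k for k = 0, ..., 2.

H_0 = Z,  H_1 = Z,  H_2 = 0.

H_0: b_0 = 6 − 0 − 5 = 1; torsion from ∂_1 factors > 1: none. So H_0 = Z.
H_1: b_1 = 12 − 5 − 6 = 1; torsion from ∂_2 factors > 1: none. So H_1 = Z.
H_2: b_2 = 6 − 6 − 0 = 0; torsion from ∂_3 factors > 1: none. So H_2 = 0.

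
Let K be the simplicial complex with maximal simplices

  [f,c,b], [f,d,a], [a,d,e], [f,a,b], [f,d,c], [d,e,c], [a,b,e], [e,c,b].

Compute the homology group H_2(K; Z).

H_2 = Z.

We work with the vertex ordering a < b < c < d < e < f. The simplices of K, each written with vertices in increasing order, are:

  0-simplices (6): a, b, c, d, e, f
  1-simplices (12): ab, ad, ae, af, bc, be, bf, cd, ce, cf, de, df
  2-simplices (8): abe, abf, ade, adf, bce, bcf, cde, cdf

Hence C_0 ≅ Z^6, C_1 ≅ Z^12, C_2 ≅ Z^8.

∂_1: C_1 → C_0 is given by ∂[p,q] = [q] − [p].
The 6×12 boundary matrix has rank 5 and Smith normal form diag(1,1,1,1,1).

The boundary map ∂_2: C_2 → C_1 acts by ∂[p,q,r] = [q,r] − [p,r] + [p,q]. For instance
  ∂ade = de − ae + ad,
  ∂cdf = df − cf + cd.
The resulting 12×8 matrix has rank 7, and its Smith normal form has invariant factors (1,1,1,1,1,1,1).

Now H_k = ker ∂_k / im ∂_{k+1}, so:

  H_2: rank ker ∂_2 − rank ∂_3 = (8 − 7) − 0 = 1, and there is no ∂_3, so H_2 = Z.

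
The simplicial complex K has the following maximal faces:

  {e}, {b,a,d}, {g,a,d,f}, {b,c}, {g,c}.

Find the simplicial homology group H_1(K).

H_1 = Z.

We work with the vertex ordering a < b < c < d < e < f < g. The simplices of K, each written with vertices in increasing order, are:

  0-simplices (7): a, b, c, d, e, f, g
  1-simplices (10): ab, ad, af, ag, bc, bd, cg, df, dg, fg
  2-simplices (5): abd, adf, adg, afg, dfg
  3-simplices (1): adfg

Hence C_0 ≅ Z^7, C_1 ≅ Z^10, C_2 ≅ Z^5, C_3 ≅ Z^1.

∂_1: C_1 → C_0 maps an edge to its endpoints' difference, ∂[p,q] = q − p. For instance
  ∂dg = g − d.
The resulting 7×10 matrix has rank 5, and its Smith normal form has invariant factors (1,1,1,1,1).

Boundary ∂_2: C_2 → C_1 maps a triangle to the signed sum of its edges. For instance
  ∂dfg = fg − dg + df,
  ∂adf = df − af + ad.
The resulting 10×5 matrix has rank 4, and its Smith normal form has invariant factors (1,1,1,1).

Boundary ∂_3: C_3 → C_2 sends each 3-simplex σ to the alternating sum Σ_i (−1)^i (σ with its i-th vertex removed). For instance
  ∂adfg = dfg − afg + adg − adf.
The 5×1 boundary matrix has rank 1 and Smith normal form diag(1).

Reading off H_k = ker ∂_k / im ∂_{k+1}:

  H_1: rank ker ∂_1 − rank ∂_2 = (10 − 5) − 4 = 1, and the invariant factors of ∂_2 are all 1, so H_1 ≅ Z.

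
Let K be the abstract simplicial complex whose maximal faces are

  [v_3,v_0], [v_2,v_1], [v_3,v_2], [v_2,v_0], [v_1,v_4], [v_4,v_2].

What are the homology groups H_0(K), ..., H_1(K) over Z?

Fix the vertex order v_0 < v_1 < v_2 < v_3 < v_4 and write every simplex with vertices in increasing order. Then dim K = 1 and the simplices of K are:

  0-simplices (5): [v_0], [v_1], [v_2], [v_3], [v_4]
  1-simplices (6): [v_0,v_2], [v_0,v_3], [v_1,v_2], [v_1,v_4], [v_2,v_3], [v_2,v_4]

Hence C_0 ≅ Z^5, C_1 ≅ Z^6.

The boundary map ∂_1: C_1 → C_0 sends each edge [p,q] (with p < q) to q − p.
The 5×6 boundary matrix has rank 4 and Smith normal form diag(1,1,1,1).

Reading off H_k = ker ∂_k / im ∂_{k+1}:

  H_0: rank C_0 − rank ∂_1 = 5 − 4 = 1, and the invariant factors of ∂_1 are all 1, so H_0 ≅ Z.
  H_1: rank ker ∂_1 − rank ∂_2 = (6 − 4) − 0 = 2, and there is no ∂_2, so H_1 ≅ Z^2.

H_0 = Z,  H_1 = Z^2.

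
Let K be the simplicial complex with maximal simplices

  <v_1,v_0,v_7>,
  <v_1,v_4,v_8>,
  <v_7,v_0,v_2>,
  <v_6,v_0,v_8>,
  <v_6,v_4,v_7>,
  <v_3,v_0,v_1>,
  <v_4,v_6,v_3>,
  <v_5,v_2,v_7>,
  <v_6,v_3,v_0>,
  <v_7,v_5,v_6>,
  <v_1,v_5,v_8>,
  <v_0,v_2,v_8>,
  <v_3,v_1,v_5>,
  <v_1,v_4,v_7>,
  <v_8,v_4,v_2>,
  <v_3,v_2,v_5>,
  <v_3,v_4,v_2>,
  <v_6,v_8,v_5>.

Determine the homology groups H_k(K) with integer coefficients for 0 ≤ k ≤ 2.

H_0 ≅ Z,  H_1 ≅ Z^2,  H_2 ≅ Z.

Take the total order v_0 < v_1 < v_2 < v_3 < v_4 < v_5 < v_6 < v_7 < v_8 on the vertex set. Then K (dimension 2) consists of the simplices:

  0-simplices (9): [v_0], [v_1], [v_2], [v_3], [v_4], [v_5], [v_6], [v_7], [v_8]
  1-simplices (27): (27 of them)
  2-simplices (18): (18 of them)

giving chain groups C_0 ≅ Z^9, C_1 ≅ Z^27, C_2 ≅ Z^18.

The boundary map ∂_1: C_1 → C_0 maps an edge to its endpoints' difference, ∂[p,q] = q − p. For instance
  ∂[v_2,v_3] = [v_3] − [v_2].
This gives a 9×27 integer matrix of rank 8; reducing to Smith normal form yields diagonal entries (1,1,1,1,1,1,1,1).

Boundary ∂_2: C_2 → C_1 sends each 2-simplex [p,q,r] to [q,r] − [p,r] + [p,q]. For instance
  ∂[v_1,v_5,v_8] = [v_5,v_8] − [v_1,v_8] + [v_1,v_5],
  ∂[v_5,v_6,v_8] = [v_6,v_8] − [v_5,v_8] + [v_5,v_6].
The 27×18 boundary matrix has rank 17 and Smith normal form diag(1,1,1,1,1,1,1,1,1,1,1,1,1,1,1,1,1).

Computing H_k = (kernel of ∂_k) / (image of ∂_{k+1}):

  H_0: rank C_0 − rank ∂_1 = 9 − 8 = 1, and the invariant factors of ∂_1 are all 1, so H_0 = Z.
  H_1: rank ker ∂_1 − rank ∂_2 = (27 − 8) − 17 = 2, and the invariant factors of ∂_2 are all 1, so H_1 = Z^2.
  H_2: rank ker ∂_2 − rank ∂_3 = (18 − 17) − 0 = 1, and there is no ∂_3, so H_2 = Z.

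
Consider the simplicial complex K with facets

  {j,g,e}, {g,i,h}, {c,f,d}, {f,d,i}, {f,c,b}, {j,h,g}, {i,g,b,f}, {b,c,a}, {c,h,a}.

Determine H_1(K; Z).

H_1 ≅ Z.

Order the vertices as a < b < c < d < e < f < g < h < i < j. Listing each simplex with vertices in this order, K has dimension 3 with simplices:

  0-simplices (10): a, b, c, d, e, f, g, h, i, j
  1-simplices (21): ab, ac, ah, bc, bf, bg, bi, cd, cf, ch, df, di, eg, ej, fg, fi, gh, gi, gj, hi, hj
  2-simplices (12): abc, ach, bcf, bfg, bfi, bgi, cdf, dfi, egj, fgi, ghi, ghj
  3-simplices (1): bfgi

so the chain groups are C_0 ≅ Z^10, C_1 ≅ Z^21, C_2 ≅ Z^12, C_3 ≅ Z^1.

∂_1: C_1 → C_0 maps an edge to its endpoints' difference, ∂[p,q] = q − p. For instance
  ∂bc = c − b.
The 10×21 boundary matrix has rank 9 and Smith normal form diag(1,1,1,1,1,1,1,1,1).

The boundary map ∂_2: C_2 → C_1 maps a triangle to the signed sum of its edges. For instance
  ∂ghj = hj − gj + gh,
  ∂bfi = fi − bi + bf.
As a 21×12 matrix over Z this has rank 11, with invariant factors (1,1,1,1,1,1,1,1,1,1,1).

Boundary ∂_3: C_3 → C_2 sends each 3-simplex σ to the alternating sum Σ_i (−1)^i (σ with its i-th vertex removed). For instance
  ∂bfgi = fgi − bgi + bfi − bfg.
As a 12×1 matrix over Z this has rank 1, with invariant factors (1).

Computing H_k = (kernel of ∂_k) / (image of ∂_{k+1}):

  H_1: rank ker ∂_1 − rank ∂_2 = (21 − 9) − 11 = 1, and the invariant factors of ∂_2 are all 1, so H_1 ≅ Z.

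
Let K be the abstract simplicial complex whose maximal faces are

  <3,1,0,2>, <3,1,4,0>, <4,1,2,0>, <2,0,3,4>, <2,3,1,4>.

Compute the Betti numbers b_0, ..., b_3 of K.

Take the total order 0 < 1 < 2 < 3 < 4 on the vertex set. Then K (dimension 3) consists of the simplices:

  0-simplices (5): [0], [1], [2], [3], [4]
  1-simplices (10): [0,1], [0,2], [0,3], [0,4], [1,2], [1,3], [1,4], [2,3], [2,4], [3,4]
  2-simplices (10): [0,1,2], [0,1,3], [0,1,4], [0,2,3], [0,2,4], [0,3,4], [1,2,3], [1,2,4], [1,3,4], [2,3,4]
  3-simplices (5): [0,1,2,3], [0,1,2,4], [0,1,3,4], [0,2,3,4], [1,2,3,4]

so the chain groups are C_0 ≅ Z^5, C_1 ≅ Z^10, C_2 ≅ Z^10, C_3 ≅ Z^5.

The boundary map ∂_1: C_1 → C_0 sends each edge [p,q] (with p < q) to q − p.
The 5×10 boundary matrix has rank 4 and Smith normal form diag(1,1,1,1).

Boundary ∂_2: C_2 → C_1 sends each 2-simplex [p,q,r] to [q,r] − [p,r] + [p,q]. For instance
  ∂[0,2,4] = [2,4] − [0,4] + [0,2],
  ∂[0,1,4] = [1,4] − [0,4] + [0,1].
The 10×10 boundary matrix has rank 6 and Smith normal form diag(1,1,1,1,1,1).

The boundary map ∂_3: C_3 → C_2 sends each 3-simplex σ to the alternating sum Σ_i (−1)^i (σ with its i-th vertex removed). For instance
  ∂[0,1,3,4] = [1,3,4] − [0,3,4] + [0,1,4] − [0,1,3],
  ∂[0,2,3,4] = [2,3,4] − [0,3,4] + [0,2,4] − [0,2,3].
The 10×5 boundary matrix has rank 4 and Smith normal form diag(1,1,1,1).

Now H_k = ker ∂_k / im ∂_{k+1}, so:

  H_0: rank C_0 − rank ∂_1 = 5 − 4 = 1, and the invariant factors of ∂_1 are all 1, so H_0 = Z.
  H_1: rank ker ∂_1 − rank ∂_2 = (10 − 4) − 6 = 0, and the invariant factors of ∂_2 are all 1, so H_1 = 0.
  H_2: rank ker ∂_2 − rank ∂_3 = (10 − 6) − 4 = 0, and the invariant factors of ∂_3 are all 1, so H_2 = 0.
  H_3: rank ker ∂_3 − rank ∂_4 = (5 − 4) − 0 = 1, and there is no ∂_4, so H_3 = Z.

Hence the Betti numbers are b_0 = 1, b_1 = 0, b_2 = 0, b_3 = 1.

b_0 = 1, b_1 = 0, b_2 = 0, b_3 = 1.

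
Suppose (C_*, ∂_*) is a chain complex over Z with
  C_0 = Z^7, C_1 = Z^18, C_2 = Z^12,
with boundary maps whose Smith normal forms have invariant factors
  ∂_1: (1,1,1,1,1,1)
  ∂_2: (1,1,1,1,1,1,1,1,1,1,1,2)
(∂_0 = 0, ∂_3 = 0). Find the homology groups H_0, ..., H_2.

H_0: b_0 = 7 − 0 − 6 = 1; torsion from ∂_1 factors > 1: none. So H_0 ≅ Z.
H_1: b_1 = 18 − 6 − 12 = 0; torsion from ∂_2 factors > 1: [2]. So H_1 ≅ Z/2Z.
H_2: b_2 = 12 − 12 − 0 = 0; torsion from ∂_3 factors > 1: none. So H_2 ≅ 0.

H_0 ≅ Z,  H_1 ≅ Z/2Z,  H_2 = 0.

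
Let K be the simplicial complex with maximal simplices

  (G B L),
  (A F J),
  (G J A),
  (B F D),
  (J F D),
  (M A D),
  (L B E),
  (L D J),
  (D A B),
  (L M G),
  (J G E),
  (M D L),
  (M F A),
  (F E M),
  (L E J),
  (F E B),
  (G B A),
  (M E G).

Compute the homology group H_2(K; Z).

We work with the vertex ordering A < B < D < E < F < G < J < L < M. The simplices of K, each written with vertices in increasing order, are:

  0-simplices (9): A, B, D, E, F, G, J, L, M
  1-simplices (27): AB, AD, AF, AG, AJ, AM, BD, BE, BF, BG, BL, DF, DJ, DL, DM, EF, EG, EJ, EL, EM, FJ, FM, GJ, GL, GM, JL, LM
  2-simplices (18): ABD, ABG, ADM, AFJ, AFM, AGJ, BDF, BEF, BEL, BGL, DFJ, DJL, DLM, EFM, EGJ, EGM, EJL, GLM

Hence C_0 ≅ Z^9, C_1 ≅ Z^27, C_2 ≅ Z^18.

Boundary ∂_1: C_1 → C_0 sends each edge [p,q] (with p < q) to q − p. For instance
  ∂EG = G − E.
As a 9×27 matrix over Z this has rank 8, with invariant factors (1,1,1,1,1,1,1,1).

The boundary map ∂_2: C_2 → C_1 maps a triangle to the signed sum of its edges. For instance
  ∂AGJ = GJ − AJ + AG,
  ∂AFM = FM − AM + AF.
The 27×18 boundary matrix has rank 18 and Smith normal form diag(1,1,1,1,1,1,1,1,1,1,1,1,1,1,1,1,1,2).

Now H_k = ker ∂_k / im ∂_{k+1}, so:

  H_2: rank ker ∂_2 − rank ∂_3 = (18 − 18) − 0 = 0, and there is no ∂_3, so H_2 ≅ 0.

H_2 = 0.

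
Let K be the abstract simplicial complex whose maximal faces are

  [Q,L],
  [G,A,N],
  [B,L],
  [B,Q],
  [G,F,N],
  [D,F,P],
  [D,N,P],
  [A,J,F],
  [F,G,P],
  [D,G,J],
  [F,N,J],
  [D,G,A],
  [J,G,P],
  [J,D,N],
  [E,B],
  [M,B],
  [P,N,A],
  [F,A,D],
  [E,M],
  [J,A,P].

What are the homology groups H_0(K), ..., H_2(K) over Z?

H_0 = Z^2,  H_1 = Z^4,  H_2 = Z.

Take the total order A < B < D < E < F < G < J < L < M < N < P < Q on the vertex set. Then K (dimension 2) consists of the simplices:

  0-simplices (12): A, B, D, E, F, G, J, L, M, N, P, Q
  1-simplices (27): AD, AF, AG, AJ, AN, AP, BE, BL, BM, BQ, DF, DG, DJ, DN, DP, EM, FG, FJ, FN, FP, GJ, GN, GP, JN, JP, LQ, NP
  2-simplices (14): ADF, ADG, AFJ, AGN, AJP, ANP, DFP, DGJ, DJN, DNP, FGN, FGP, FJN, GJP

Hence C_0 ≅ Z^12, C_1 ≅ Z^27, C_2 ≅ Z^14.

The boundary map ∂_1: C_1 → C_0 sends each edge [p,q] (with p < q) to q − p.
The 12×27 boundary matrix has rank 10 and Smith normal form diag(1,1,1,1,1,1,1,1,1,1).

∂_2: C_2 → C_1 maps a triangle to the signed sum of its edges. For instance
  ∂AJP = JP − AP + AJ,
  ∂FGN = GN − FN + FG.
As a 27×14 matrix over Z this has rank 13, with invariant factors (1,1,1,1,1,1,1,1,1,1,1,1,1).

Reading off H_k = ker ∂_k / im ∂_{k+1}:

  H_0: rank C_0 − rank ∂_1 = 12 − 10 = 2, and the invariant factors of ∂_1 are all 1, so H_0 ≅ Z^2.
  H_1: rank ker ∂_1 − rank ∂_2 = (27 − 10) − 13 = 4, and the invariant factors of ∂_2 are all 1, so H_1 ≅ Z^4.
  H_2: rank ker ∂_2 − rank ∂_3 = (14 − 13) − 0 = 1, and there is no ∂_3, so H_2 ≅ Z.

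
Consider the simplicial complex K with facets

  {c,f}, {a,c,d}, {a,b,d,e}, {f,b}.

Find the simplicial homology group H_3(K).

Fix the vertex order a < b < c < d < e < f and write every simplex with vertices in increasing order. Then dim K = 3 and the simplices of K are:

  0-simplices (6): a, b, c, d, e, f
  1-simplices (10): ab, ac, ad, ae, bd, be, bf, cd, cf, de
  2-simplices (5): abd, abe, acd, ade, bde
  3-simplices (1): abde

Hence C_0 ≅ Z^6, C_1 ≅ Z^10, C_2 ≅ Z^5, C_3 ≅ Z^1.

Boundary ∂_1: C_1 → C_0 is given by ∂[p,q] = [q] − [p].
This gives a 6×10 integer matrix of rank 5; reducing to Smith normal form yields diagonal entries (1,1,1,1,1).

The boundary map ∂_2: C_2 → C_1 maps a triangle to the signed sum of its edges. For instance
  ∂acd = cd − ad + ac,
  ∂abd = bd − ad + ab.
This gives a 10×5 integer matrix of rank 4; reducing to Smith normal form yields diagonal entries (1,1,1,1).

The boundary map ∂_3: C_3 → C_2 sends each 3-simplex σ to the alternating sum Σ_i (−1)^i (σ with its i-th vertex removed). For instance
  ∂abde = bde − ade + abe − abd.
The 5×1 boundary matrix has rank 1 and Smith normal form diag(1).

Now H_k = ker ∂_k / im ∂_{k+1}, so:

  H_3: rank ker ∂_3 − rank ∂_4 = (1 − 1) − 0 = 0, and there is no ∂_4, so H_3 ≅ 0.

H_3 ≅ 0.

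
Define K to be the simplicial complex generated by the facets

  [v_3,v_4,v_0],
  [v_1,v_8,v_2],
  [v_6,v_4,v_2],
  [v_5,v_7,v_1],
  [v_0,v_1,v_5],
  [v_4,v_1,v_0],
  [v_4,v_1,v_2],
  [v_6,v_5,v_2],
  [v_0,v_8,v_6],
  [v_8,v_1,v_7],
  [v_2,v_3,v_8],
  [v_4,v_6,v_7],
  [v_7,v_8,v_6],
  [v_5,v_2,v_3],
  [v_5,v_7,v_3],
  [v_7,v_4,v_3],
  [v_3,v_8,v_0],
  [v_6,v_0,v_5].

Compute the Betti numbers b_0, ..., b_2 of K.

We work with the vertex ordering v_0 < v_1 < v_2 < v_3 < v_4 < v_5 < v_6 < v_7 < v_8. The simplices of K, each written with vertices in increasing order, are:

  0-simplices (9): [v_0], [v_1], [v_2], [v_3], [v_4], [v_5], [v_6], [v_7], [v_8]
  1-simplices (27): (27 of them)
  2-simplices (18): (18 of them)

Hence C_0 ≅ Z^9, C_1 ≅ Z^27, C_2 ≅ Z^18.

Boundary ∂_1: C_1 → C_0 sends each edge [p,q] (with p < q) to q − p.
The resulting 9×27 matrix has rank 8, and its Smith normal form has invariant factors (1,1,1,1,1,1,1,1).

∂_2: C_2 → C_1 maps a triangle to the signed sum of its edges. For instance
  ∂[v_1,v_2,v_4] = [v_2,v_4] − [v_1,v_4] + [v_1,v_2],
  ∂[v_2,v_3,v_8] = [v_3,v_8] − [v_2,v_8] + [v_2,v_3].
The 27×18 boundary matrix has rank 17 and Smith normal form diag(1,1,1,1,1,1,1,1,1,1,1,1,1,1,1,1,1).

From H_k ≅ ker(∂_k) / im(∂_{k+1}) we obtain:

  H_0: rank C_0 − rank ∂_1 = 9 − 8 = 1, and the invariant factors of ∂_1 are all 1, so H_0 = Z.
  H_1: rank ker ∂_1 − rank ∂_2 = (27 − 8) − 17 = 2, and the invariant factors of ∂_2 are all 1, so H_1 = Z^2.
  H_2: rank ker ∂_2 − rank ∂_3 = (18 − 17) − 0 = 1, and there is no ∂_3, so H_2 = Z.

As a check, the Euler characteristic is 9 − 27 + 18 = 0, which agrees with 1 − 2 + 1 = 0.
(K is a triangulation of the torus T^2.)

Hence the Betti numbers are b_0 = 1, b_1 = 2, b_2 = 1.

b_0 = 1, b_1 = 2, b_2 = 1.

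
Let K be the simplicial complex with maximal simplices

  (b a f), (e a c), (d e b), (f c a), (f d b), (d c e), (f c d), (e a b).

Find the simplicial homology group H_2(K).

H_2 = Z.

Take the total order a < b < c < d < e < f on the vertex set. Then K (dimension 2) consists of the simplices:

  0-simplices (6): a, b, c, d, e, f
  1-simplices (12): ab, ac, ae, af, bd, be, bf, cd, ce, cf, de, df
  2-simplices (8): abe, abf, ace, acf, bde, bdf, cde, cdf

so the chain groups are C_0 ≅ Z^6, C_1 ≅ Z^12, C_2 ≅ Z^8.

Boundary ∂_1: C_1 → C_0 maps an edge to its endpoints' difference, ∂[p,q] = q − p.
As a 6×12 matrix over Z this has rank 5, with invariant factors (1,1,1,1,1).

The boundary map ∂_2: C_2 → C_1 acts by ∂[p,q,r] = [q,r] − [p,r] + [p,q]. For instance
  ∂ace = ce − ae + ac,
  ∂acf = cf − af + ac.
As a 12×8 matrix over Z this has rank 7, with invariant factors (1,1,1,1,1,1,1).

Now H_k = ker ∂_k / im ∂_{k+1}, so:

  H_2: rank ker ∂_2 − rank ∂_3 = (8 − 7) − 0 = 1, and there is no ∂_3, so H_2 ≅ Z.

(K is a triangulation of the 2-sphere S^2.)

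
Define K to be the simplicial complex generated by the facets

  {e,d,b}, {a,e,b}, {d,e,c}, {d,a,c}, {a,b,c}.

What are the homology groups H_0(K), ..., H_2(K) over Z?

Fix the vertex order a < b < c < d < e and write every simplex with vertices in increasing order. Then dim K = 2 and the simplices of K are:

  0-simplices (5): a, b, c, d, e
  1-simplices (10): ab, ac, ad, ae, bc, bd, be, cd, ce, de
  2-simplices (5): abc, abe, acd, bde, cde

Hence C_0 ≅ Z^5, C_1 ≅ Z^10, C_2 ≅ Z^5.

The boundary map ∂_1: C_1 → C_0 sends each edge [p,q] (with p < q) to q − p. For instance
  ∂bd = d − b.
The 5×10 boundary matrix has rank 4 and Smith normal form diag(1,1,1,1).

Boundary ∂_2: C_2 → C_1 maps a triangle to the signed sum of its edges. For instance
  ∂abc = bc − ac + ab,
  ∂acd = cd − ad + ac.
This gives a 10×5 integer matrix of rank 5; reducing to Smith normal form yields diagonal entries (1,1,1,1,1).

Now H_k = ker ∂_k / im ∂_{k+1}, so:

  H_0: rank C_0 − rank ∂_1 = 5 − 4 = 1, and the invariant factors of ∂_1 are all 1, so H_0 = Z.
  H_1: rank ker ∂_1 − rank ∂_2 = (10 − 4) − 5 = 1, and the invariant factors of ∂_2 are all 1, so H_1 = Z.
  H_2: rank ker ∂_2 − rank ∂_3 = (5 − 5) − 0 = 0, and there is no ∂_3, so H_2 = 0.

H_0 = Z,  H_1 = Z,  H_2 = 0.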